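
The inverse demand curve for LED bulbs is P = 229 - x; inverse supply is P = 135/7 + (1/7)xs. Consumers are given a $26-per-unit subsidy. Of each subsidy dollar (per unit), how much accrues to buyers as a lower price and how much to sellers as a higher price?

Buyers gain $22.75 per unit; sellers gain $3.25 per unit

Pre-subsidy: 229 - x = 135/7 + (1/7)x gives x* = 183.5 and P* = 45.5.
With the rebate, buyers effectively pay Pb = Ps − 26, where Ps is the price sellers receive.
On the curves, Pb = 229 - x and Ps = 135/7 + (1/7)x; the wedge Ps − Pb = 26 gives 135/7 + (1/7)x − (229 - x) = 26, so x' = 206.25.
Then Pb = 229 − 1·206.25 = 22.75 and Ps = 135/7 + (1/7)·206.25 = 48.75.
Buyers' price falls by P* − Pb = 45.5 − 22.75 = 22.75; sellers' price rises by Ps − P* = 48.75 − 45.5 = 3.25.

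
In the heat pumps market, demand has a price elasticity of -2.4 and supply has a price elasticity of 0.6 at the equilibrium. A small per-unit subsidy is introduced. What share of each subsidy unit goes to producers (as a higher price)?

Producer share = 0.8

For a small subsidy around the equilibrium, the benefit split depends on the relative slopes, which at a point are proportional to the elasticities.
Buyer share = εs/(εs + |εd|) = 0.6/(0.6 + 2.4) = 0.2; seller share = |εd|/(εs + |εd|) = 0.8.
So producers capture 0.8 of the subsidy.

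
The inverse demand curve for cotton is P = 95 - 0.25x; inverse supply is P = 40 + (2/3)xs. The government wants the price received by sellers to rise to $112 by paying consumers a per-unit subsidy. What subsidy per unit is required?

Required subsidy s = $44 per unit

At a seller price of 112, quantity supplied is -60 + 1.5·112 = 108.
Buyers absorb 108 only when they pay Pb = 95 − 0.25·108 = 68.
s = Ps − Pb = 112 − 68 = 44.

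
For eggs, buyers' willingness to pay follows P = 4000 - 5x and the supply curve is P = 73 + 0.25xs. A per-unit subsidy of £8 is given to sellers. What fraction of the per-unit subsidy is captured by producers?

Producer share = 1/21

Pre-subsidy: 4000 - 5x = 73 + 0.25x gives x* = 748 and P* = 260.
With the subsidy, sellers receive Ps = Pb + 8 for each unit, where Pb is the price buyers pay.
On the curves, Pb = 4000 - 5x and Ps = 73 + 0.25x; the wedge Ps − Pb = 8 gives 73 + 0.25x − (4000 - 5x) = 8, so x' = 15740/21.
Then Pb = 4000 − 5·(15740/21) = 5300/21 and Ps = 73 + 0.25·(15740/21) = 5468/21.
Buyers' price falls by P* − Pb = 260 − 5300/21 = 160/21; sellers' price rises by Ps − P* = 5468/21 − 260 = 8/21.
So producers capture (8/21)/8 = 1/21 of each unit of subsidy.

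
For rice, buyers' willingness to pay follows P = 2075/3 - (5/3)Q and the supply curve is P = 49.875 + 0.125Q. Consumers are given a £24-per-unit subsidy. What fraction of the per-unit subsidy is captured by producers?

Producer share = 3/43

Pre-subsidy: 2075/3 - (5/3)Q = 49.875 + 0.125Q gives Q* = 15403/43 and P* = 4070/43.
With the rebate, buyers effectively pay Pb = Ps − 24, where Ps is the price sellers receive.
On the curves, Pb = 2075/3 - (5/3)Q and Ps = 49.875 + 0.125Q; the wedge Ps − Pb = 24 gives 49.875 + 0.125Q − (2075/3 - (5/3)Q) = 24, so Q' = 15979/43.
Then Pb = 2075/3 − (5/3)·(15979/43) = 3110/43 and Ps = 49.875 + 0.125·(15979/43) = 4142/43.
Buyers' price falls by P* − Pb = 4070/43 − 3110/43 = 960/43; sellers' price rises by Ps − P* = 4142/43 − 4070/43 = 72/43.
So producers capture (72/43)/24 = 3/43 of each unit of subsidy.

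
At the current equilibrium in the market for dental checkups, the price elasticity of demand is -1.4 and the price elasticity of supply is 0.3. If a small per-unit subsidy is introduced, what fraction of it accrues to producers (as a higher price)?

For a small subsidy around the equilibrium, the benefit split depends on the relative slopes, which at a point are proportional to the elasticities.
Buyer share = εs/(εs + |εd|) = 0.3/(0.3 + 1.4) = 3/17; seller share = |εd|/(εs + |εd|) = 14/17.
So producers capture 14/17 of the subsidy.

Producer share = 14/17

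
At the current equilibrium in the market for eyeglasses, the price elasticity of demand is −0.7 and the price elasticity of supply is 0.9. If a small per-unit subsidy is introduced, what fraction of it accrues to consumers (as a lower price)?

For a small subsidy around the equilibrium, the benefit split depends on the relative slopes, which at a point are proportional to the elasticities.
Buyer share = εs/(εs + |εd|) = 0.9/(0.9 + 0.7) = 0.5625; seller share = |εd|/(εs + |εd|) = 0.4375.

Consumer share = 0.5625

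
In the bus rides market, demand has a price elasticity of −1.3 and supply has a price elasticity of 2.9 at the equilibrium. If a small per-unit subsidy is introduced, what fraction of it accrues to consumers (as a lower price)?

Consumer share = 29/42

For a small subsidy around the equilibrium, the benefit split depends on the relative slopes, which at a point are proportional to the elasticities.
Buyer share = εs/(εs + |εd|) = 2.9/(2.9 + 1.3) = 29/42; seller share = |εd|/(εs + |εd|) = 13/42.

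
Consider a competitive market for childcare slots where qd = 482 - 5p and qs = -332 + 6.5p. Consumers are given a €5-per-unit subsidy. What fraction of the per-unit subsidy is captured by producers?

Producer share = 10/23

Pre-subsidy: 482 - 5p = -332 + 6.5p gives p* = 1628/23, q* = 2946/23.
With the rebate, buyers effectively pay pb = ps − 5, where ps is the price sellers receive.
Demand in terms of ps becomes qd = 482 − 5(ps − 5) = 507 - 5ps. Setting this equal to supply: 507 - 5ps = -332 + 6.5ps, so ps = 1678/23.
Buyers pay pb = 1678/23 − 5 = 1563/23; q' = -332 + 6.5·(1678/23) = 3271/23.
Buyers' price falls by p* − pb = 1628/23 − 1563/23 = 65/23; sellers' price rises by ps − p* = 1678/23 − 1628/23 = 50/23.
So producers capture (50/23)/5 = 10/23 of each unit of subsidy.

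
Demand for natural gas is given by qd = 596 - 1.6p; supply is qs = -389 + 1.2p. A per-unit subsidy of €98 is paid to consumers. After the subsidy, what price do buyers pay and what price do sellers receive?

Buyers pay 4337/14; sellers receive 5709/14

Pre-subsidy: 596 - 1.6p = -389 + 1.2p gives p* = 4925/14, q* = 232/7.
With the rebate, buyers effectively pay pb = ps − 98, where ps is the price sellers receive.
Demand in terms of ps becomes qd = 596 − 1.6(ps − 98) = 752.8 - 1.6ps. Setting this equal to supply: 752.8 - 1.6ps = -389 + 1.2ps, so ps = 5709/14.
Buyers pay pb = 5709/14 − 98 = 4337/14; q' = -389 + 1.2·(5709/14) = 3512/35.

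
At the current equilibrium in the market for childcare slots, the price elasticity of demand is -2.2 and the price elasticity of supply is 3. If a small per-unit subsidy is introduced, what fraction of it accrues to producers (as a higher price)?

Producer share = 11/26

For a small subsidy around the equilibrium, the benefit split depends on the relative slopes, which at a point are proportional to the elasticities.
Buyer share = εs/(εs + |εd|) = 3/(3 + 2.2) = 15/26; seller share = |εd|/(εs + |εd|) = 11/26.
So producers capture 11/26 of the subsidy.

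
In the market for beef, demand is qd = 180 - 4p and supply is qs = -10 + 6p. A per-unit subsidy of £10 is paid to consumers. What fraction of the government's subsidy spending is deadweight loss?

Pre-subsidy: 180 - 4p = -10 + 6p gives p* = 19, q* = 104.
With the rebate, buyers effectively pay pb = ps − 10, where ps is the price sellers receive.
Demand in terms of ps becomes qd = 180 − 4(ps − 10) = 220 - 4ps. Setting this equal to supply: 220 - 4ps = -10 + 6ps, so ps = 23.
Buyers pay pb = 23 − 10 = 13; q' = -10 + 6·23 = 128.
ΔCS = ½(104 + 128)(19 − 13) = 696; ΔPS = ½(104 + 128)(23 − 19) = 464.
Government spending = 10 × 128 = 1280.
DWL = ½ × 10 × (128 − 104) = 120; fraction = 120 / 1280 = 0.09375.

DWL / government spending = 0.09375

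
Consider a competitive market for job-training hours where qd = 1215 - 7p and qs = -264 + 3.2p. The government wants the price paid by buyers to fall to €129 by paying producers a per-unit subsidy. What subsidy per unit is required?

At a buyer price of 129, quantity demanded is 1215 − 7·129 = 312.
Sellers supply 312 only when they receive ps with -264 + 3.2·ps = 312, i.e. ps = 180.
s = ps − pb = 180 − 129 = 51.

Required subsidy s = €51 per unit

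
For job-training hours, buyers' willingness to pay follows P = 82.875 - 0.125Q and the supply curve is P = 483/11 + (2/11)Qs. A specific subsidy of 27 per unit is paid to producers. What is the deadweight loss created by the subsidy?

Deadweight loss = 1188

Pre-subsidy: 82.875 - 0.125Q = 483/11 + (2/11)Q gives Q* = 127 and P* = 67.
With the subsidy, sellers receive Ps = Pb + 27 for each unit, where Pb is the price buyers pay.
On the curves, Pb = 82.875 - 0.125Q and Ps = 483/11 + (2/11)Q; the wedge Ps − Pb = 27 gives 483/11 + (2/11)Q − (82.875 - 0.125Q) = 27, so Q' = 215.
Then Pb = 82.875 − 0.125·215 = 56 and Ps = 483/11 + (2/11)·215 = 83.
The subsidy expands output by 215 − 127 = 88 past the efficient level; on those units the gap between marginal cost and willingness to pay runs from 0 up to 27.
DWL = ½ × 27 × 88 = 1188.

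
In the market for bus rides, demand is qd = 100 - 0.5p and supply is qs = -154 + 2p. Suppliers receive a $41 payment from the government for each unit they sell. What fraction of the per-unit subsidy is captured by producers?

Pre-subsidy: 100 - 0.5p = -154 + 2p gives p* = 101.6, q* = 49.2.
With the subsidy, sellers receive ps = pb + 41 for each unit, where pb is the price buyers pay.
Supply in terms of pb becomes qs = -154 + 2(pb + 41) = -72 + 2pb. Setting this equal to demand: 100 - 0.5pb = -72 + 2pb, so pb = 68.8.
Sellers receive ps = 68.8 + 41 = 109.8; q' = 100 − 0.5·68.8 = 65.6.
Buyers' price falls by p* − pb = 101.6 − 68.8 = 32.8; sellers' price rises by ps − p* = 109.8 − 101.6 = 8.2.
So producers capture 8.2/41 = 0.2 of each unit of subsidy.

Producer share = 0.2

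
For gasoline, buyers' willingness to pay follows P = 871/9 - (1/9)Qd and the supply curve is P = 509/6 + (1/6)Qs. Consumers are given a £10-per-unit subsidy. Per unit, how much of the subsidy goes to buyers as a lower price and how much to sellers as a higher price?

Buyers gain £4 per unit; sellers gain £6 per unit

Pre-subsidy: 871/9 - (1/9)Q = 509/6 + (1/6)Q gives Q* = 43 and P* = 92.
With the rebate, buyers effectively pay Pb = Ps − 10, where Ps is the price sellers receive.
On the curves, Pb = 871/9 - (1/9)Q and Ps = 509/6 + (1/6)Q; the wedge Ps − Pb = 10 gives 509/6 + (1/6)Q − (871/9 - (1/9)Q) = 10, so Q' = 79.
Then Pb = 871/9 − (1/9)·79 = 88 and Ps = 509/6 + (1/6)·79 = 98.
Buyers' price falls by P* − Pb = 92 − 88 = 4; sellers' price rises by Ps − P* = 98 − 92 = 6.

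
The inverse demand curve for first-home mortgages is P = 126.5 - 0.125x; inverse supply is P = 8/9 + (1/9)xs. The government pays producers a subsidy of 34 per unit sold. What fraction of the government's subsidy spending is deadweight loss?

Pre-subsidy: 126.5 - 0.125x = 8/9 + (1/9)x gives x* = 532 and P* = 60.
With the subsidy, sellers receive Ps = Pb + 34 for each unit, where Pb is the price buyers pay.
On the curves, Pb = 126.5 - 0.125x and Ps = 8/9 + (1/9)x; the wedge Ps − Pb = 34 gives 8/9 + (1/9)x − (126.5 - 0.125x) = 34, so x' = 676.
Then Pb = 126.5 − 0.125·676 = 42 and Ps = 8/9 + (1/9)·676 = 76.
ΔCS = ½(532 + 676)(60 − 42) = 10872; ΔPS = ½(532 + 676)(76 − 60) = 9664.
Government spending = 34 × 676 = 22984.
DWL = ½ × 34 × (676 − 532) = 2448; fraction = 2448 / 22984 = 18/169.

DWL / government spending = 18/169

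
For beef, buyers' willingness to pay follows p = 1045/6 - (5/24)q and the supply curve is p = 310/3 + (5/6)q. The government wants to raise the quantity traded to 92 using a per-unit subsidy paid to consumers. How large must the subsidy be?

At q = 92, from the demand curve buyers pay pb = 1045/6 − (5/24)·92 = 155; from the supply curve sellers need ps = 310/3 + (5/6)·92 = 180.
The subsidy must fill the gap: s = ps − pb = 180 − 155 = 25.

Required subsidy s = 25 per unit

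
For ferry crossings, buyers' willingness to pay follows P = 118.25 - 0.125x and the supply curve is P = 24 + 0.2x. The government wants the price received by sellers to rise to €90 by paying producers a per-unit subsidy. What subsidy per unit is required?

Required subsidy s = €13 per unit

At a seller price of 90, quantity supplied is -120 + 5·90 = 330.
Buyers absorb 330 only when they pay Pb = 118.25 − 0.125·330 = 77.
s = Ps − Pb = 90 − 77 = 13.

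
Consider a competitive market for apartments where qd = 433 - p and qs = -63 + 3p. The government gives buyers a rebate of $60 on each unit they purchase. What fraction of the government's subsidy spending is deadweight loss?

DWL / government spending = 15/236

Pre-subsidy: 433 - p = -63 + 3p gives p* = 124, q* = 309.
With the rebate, buyers effectively pay pb = ps − 60, where ps is the price sellers receive.
Demand in terms of ps becomes qd = 433 − 1(ps − 60) = 493 - ps. Setting this equal to supply: 493 - ps = -63 + 3ps, so ps = 139.
Buyers pay pb = 139 − 60 = 79; q' = -63 + 3·139 = 354.
ΔCS = ½(309 + 354)(124 − 79) = 14917.5; ΔPS = ½(309 + 354)(139 − 124) = 4972.5.
Government spending = 60 × 354 = 21240.
DWL = ½ × 60 × (354 − 309) = 1350; fraction = 1350 / 21240 = 15/236.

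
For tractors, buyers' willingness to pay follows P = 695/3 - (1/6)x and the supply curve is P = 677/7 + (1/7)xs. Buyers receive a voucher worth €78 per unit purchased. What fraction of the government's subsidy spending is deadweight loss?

DWL / government spending = 63/344

Pre-subsidy: 695/3 - (1/6)x = 677/7 + (1/7)x gives x* = 436 and P* = 159.
With the rebate, buyers effectively pay Pb = Ps − 78, where Ps is the price sellers receive.
On the curves, Pb = 695/3 - (1/6)x and Ps = 677/7 + (1/7)x; the wedge Ps − Pb = 78 gives 677/7 + (1/7)x − (695/3 - (1/6)x) = 78, so x' = 688.
Then Pb = 695/3 − (1/6)·688 = 117 and Ps = 677/7 + (1/7)·688 = 195.
ΔCS = ½(436 + 688)(159 − 117) = 23604; ΔPS = ½(436 + 688)(195 − 159) = 20232.
Government spending = 78 × 688 = 53664.
DWL = ½ × 78 × (688 − 436) = 9828; fraction = 9828 / 53664 = 63/344.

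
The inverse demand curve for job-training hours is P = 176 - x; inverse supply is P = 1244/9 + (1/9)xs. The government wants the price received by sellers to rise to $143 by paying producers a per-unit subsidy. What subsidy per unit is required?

Required subsidy s = $10 per unit

At a seller price of 143, quantity supplied is -1244 + 9·143 = 43.
Buyers absorb 43 only when they pay Pb = 176 − 1·43 = 133.
s = Ps − Pb = 143 − 133 = 10.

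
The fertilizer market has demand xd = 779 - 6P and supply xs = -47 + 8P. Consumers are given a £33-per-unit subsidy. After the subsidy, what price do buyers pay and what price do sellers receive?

Pre-subsidy: 779 - 6P = -47 + 8P gives P* = 59, x* = 425.
With the rebate, buyers effectively pay Pb = Ps − 33, where Ps is the price sellers receive.
Demand in terms of Ps becomes xd = 779 − 6(Ps − 33) = 977 - 6Ps. Setting this equal to supply: 977 - 6Ps = -47 + 8Ps, so Ps = 512/7.
Buyers pay Pb = 512/7 − 33 = 281/7; x' = -47 + 8·(512/7) = 3767/7.

Buyers pay 281/7; sellers receive 512/7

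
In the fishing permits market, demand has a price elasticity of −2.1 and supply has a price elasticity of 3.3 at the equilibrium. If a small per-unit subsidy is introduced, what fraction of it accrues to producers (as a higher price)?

Producer share = 7/18

For a small subsidy around the equilibrium, the benefit split depends on the relative slopes, which at a point are proportional to the elasticities.
Buyer share = εs/(εs + |εd|) = 3.3/(3.3 + 2.1) = 11/18; seller share = |εd|/(εs + |εd|) = 7/18.
So producers capture 7/18 of the subsidy.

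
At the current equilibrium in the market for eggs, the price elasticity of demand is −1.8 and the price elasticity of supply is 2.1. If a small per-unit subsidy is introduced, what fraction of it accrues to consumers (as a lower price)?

For a small subsidy around the equilibrium, the benefit split depends on the relative slopes, which at a point are proportional to the elasticities.
Buyer share = εs/(εs + |εd|) = 2.1/(2.1 + 1.8) = 7/13; seller share = |εd|/(εs + |εd|) = 6/13.

Consumer share = 7/13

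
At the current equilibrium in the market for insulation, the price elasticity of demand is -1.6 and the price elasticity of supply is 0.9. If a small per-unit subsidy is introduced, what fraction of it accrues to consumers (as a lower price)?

Consumer share = 0.36

For a small subsidy around the equilibrium, the benefit split depends on the relative slopes, which at a point are proportional to the elasticities.
Buyer share = εs/(εs + |εd|) = 0.9/(0.9 + 1.6) = 0.36; seller share = |εd|/(εs + |εd|) = 0.64.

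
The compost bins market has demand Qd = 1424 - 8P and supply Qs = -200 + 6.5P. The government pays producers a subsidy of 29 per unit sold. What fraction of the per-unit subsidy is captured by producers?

Producer share = 16/29

Pre-subsidy: 1424 - 8P = -200 + 6.5P gives P* = 112, Q* = 528.
With the subsidy, sellers receive Ps = Pb + 29 for each unit, where Pb is the price buyers pay.
Supply in terms of Pb becomes Qs = -200 + 6.5(Pb + 29) = -11.5 + 6.5Pb. Setting this equal to demand: 1424 - 8Pb = -11.5 + 6.5Pb, so Pb = 99.
Sellers receive Ps = 99 + 29 = 128; Q' = 1424 − 8·99 = 632.
Buyers' price falls by P* − Pb = 112 − 99 = 13; sellers' price rises by Ps − P* = 128 − 112 = 16.
So producers capture 16/29 = 16/29 of each unit of subsidy.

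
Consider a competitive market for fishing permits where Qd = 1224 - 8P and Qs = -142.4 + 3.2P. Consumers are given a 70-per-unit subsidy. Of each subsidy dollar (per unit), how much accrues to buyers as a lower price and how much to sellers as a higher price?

Pre-subsidy: 1224 - 8P = -142.4 + 3.2P gives P* = 122, Q* = 248.
With the rebate, buyers effectively pay Pb = Ps − 70, where Ps is the price sellers receive.
Demand in terms of Ps becomes Qd = 1224 − 8(Ps − 70) = 1784 - 8Ps. Setting this equal to supply: 1784 - 8Ps = -142.4 + 3.2Ps, so Ps = 172.
Buyers pay Pb = 172 − 70 = 102; Q' = -142.4 + 3.2·172 = 408.
Buyers' price falls by P* − Pb = 122 − 102 = 20; sellers' price rises by Ps − P* = 172 − 122 = 50.

Buyers gain 20 per unit; sellers gain 50 per unit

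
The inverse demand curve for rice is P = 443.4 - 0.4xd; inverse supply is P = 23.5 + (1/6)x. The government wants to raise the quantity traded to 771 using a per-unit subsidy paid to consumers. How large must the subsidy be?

Required subsidy s = 17 per unit

At x = 771, from the demand curve buyers pay Pb = 443.4 − 0.4·771 = 135; from the supply curve sellers need Ps = 23.5 + (1/6)·771 = 152.
The subsidy must fill the gap: s = Ps − Pb = 152 − 135 = 17.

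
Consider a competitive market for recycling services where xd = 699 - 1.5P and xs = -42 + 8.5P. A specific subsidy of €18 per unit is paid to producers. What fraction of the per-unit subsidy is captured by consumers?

Consumer share = 0.85

Pre-subsidy: 699 - 1.5P = -42 + 8.5P gives P* = 74.1, x* = 587.85.
With the subsidy, sellers receive Ps = Pb + 18 for each unit, where Pb is the price buyers pay.
Supply in terms of Pb becomes xs = -42 + 8.5(Pb + 18) = 111 + 8.5Pb. Setting this equal to demand: 699 - 1.5Pb = 111 + 8.5Pb, so Pb = 58.8.
Sellers receive Ps = 58.8 + 18 = 76.8; x' = 699 − 1.5·58.8 = 610.8.
Buyers' price falls by P* − Pb = 74.1 − 58.8 = 15.3; sellers' price rises by Ps − P* = 76.8 − 74.1 = 2.7.
So consumers capture 15.3/18 = 0.85 of each unit of subsidy.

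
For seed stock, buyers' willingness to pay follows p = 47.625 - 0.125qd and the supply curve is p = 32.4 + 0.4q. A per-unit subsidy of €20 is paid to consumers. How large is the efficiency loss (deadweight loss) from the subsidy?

Deadweight loss = 8000/21

Pre-subsidy: 47.625 - 0.125q = 32.4 + 0.4q gives q* = 29 and p* = 44.
With the rebate, buyers effectively pay pb = ps − 20, where ps is the price sellers receive.
On the curves, pb = 47.625 - 0.125q and ps = 32.4 + 0.4q; the wedge ps − pb = 20 gives 32.4 + 0.4q − (47.625 - 0.125q) = 20, so q' = 1409/21.
Then pb = 47.625 − 0.125·(1409/21) = 824/21 and ps = 32.4 + 0.4·(1409/21) = 1244/21.
The subsidy expands output by 1409/21 − 29 = 800/21 past the efficient level; on those units the gap between marginal cost and willingness to pay runs from 0 up to 20.
DWL = ½ × 20 × 800/21 = 8000/21.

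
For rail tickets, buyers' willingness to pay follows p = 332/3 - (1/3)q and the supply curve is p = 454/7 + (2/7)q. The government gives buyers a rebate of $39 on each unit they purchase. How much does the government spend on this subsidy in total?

Pre-subsidy: 332/3 - (1/3)q = 454/7 + (2/7)q gives q* = 74 and p* = 86.
With the rebate, buyers effectively pay pb = ps − 39, where ps is the price sellers receive.
On the curves, pb = 332/3 - (1/3)q and ps = 454/7 + (2/7)q; the wedge ps − pb = 39 gives 454/7 + (2/7)q − (332/3 - (1/3)q) = 39, so q' = 137.
Then pb = 332/3 − (1/3)·137 = 65 and ps = 454/7 + (2/7)·137 = 104.
Government outlay = subsidy × quantity = 39 × 137 = 5343.

Government cost = $5343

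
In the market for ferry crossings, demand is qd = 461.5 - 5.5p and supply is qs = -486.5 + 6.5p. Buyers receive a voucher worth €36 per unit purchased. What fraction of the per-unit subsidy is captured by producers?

Producer share = 11/24

Pre-subsidy: 461.5 - 5.5p = -486.5 + 6.5p gives p* = 79, q* = 27.
With the rebate, buyers effectively pay pb = ps − 36, where ps is the price sellers receive.
Demand in terms of ps becomes qd = 461.5 − 5.5(ps − 36) = 659.5 - 5.5ps. Setting this equal to supply: 659.5 - 5.5ps = -486.5 + 6.5ps, so ps = 95.5.
Buyers pay pb = 95.5 − 36 = 59.5; q' = -486.5 + 6.5·95.5 = 134.25.
Buyers' price falls by p* − pb = 79 − 59.5 = 19.5; sellers' price rises by ps − p* = 95.5 − 79 = 16.5.
So producers capture 16.5/36 = 11/24 of each unit of subsidy.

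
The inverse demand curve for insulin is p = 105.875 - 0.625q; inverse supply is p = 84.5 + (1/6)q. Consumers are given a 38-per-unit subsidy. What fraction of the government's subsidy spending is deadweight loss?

DWL / government spending = 0.32

Pre-subsidy: 105.875 - 0.625q = 84.5 + (1/6)q gives q* = 27 and p* = 89.
With the rebate, buyers effectively pay pb = ps − 38, where ps is the price sellers receive.
On the curves, pb = 105.875 - 0.625q and ps = 84.5 + (1/6)q; the wedge ps − pb = 38 gives 84.5 + (1/6)q − (105.875 - 0.625q) = 38, so q' = 75.
Then pb = 105.875 − 0.625·75 = 59 and ps = 84.5 + (1/6)·75 = 97.
ΔCS = ½(27 + 75)(89 − 59) = 1530; ΔPS = ½(27 + 75)(97 − 89) = 408.
Government spending = 38 × 75 = 2850.
DWL = ½ × 38 × (75 − 27) = 912; fraction = 912 / 2850 = 0.32.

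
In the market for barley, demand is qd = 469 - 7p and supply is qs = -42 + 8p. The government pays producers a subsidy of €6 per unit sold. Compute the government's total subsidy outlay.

Government cost = €1517.6

Pre-subsidy: 469 - 7p = -42 + 8p gives p* = 511/15, q* = 3458/15.
With the subsidy, sellers receive ps = pb + 6 for each unit, where pb is the price buyers pay.
Supply in terms of pb becomes qs = -42 + 8(pb + 6) = 6 + 8pb. Setting this equal to demand: 469 - 7pb = 6 + 8pb, so pb = 463/15.
Sellers receive ps = 463/15 + 6 = 553/15; q' = 469 − 7·(463/15) = 3794/15.
Government outlay = subsidy × quantity = 6 × 3794/15 = 1517.6.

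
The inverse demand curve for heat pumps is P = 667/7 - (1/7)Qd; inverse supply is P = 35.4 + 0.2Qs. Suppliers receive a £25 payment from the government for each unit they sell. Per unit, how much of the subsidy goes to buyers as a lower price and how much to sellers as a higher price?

Pre-subsidy: 667/7 - (1/7)Q = 35.4 + 0.2Q gives Q* = 524/3 and P* = 211/3.
With the subsidy, sellers receive Ps = Pb + 25 for each unit, where Pb is the price buyers pay.
On the curves, Pb = 667/7 - (1/7)Q and Ps = 35.4 + 0.2Q; the wedge Ps − Pb = 25 gives 35.4 + 0.2Q − (667/7 - (1/7)Q) = 25, so Q' = 2971/12.
Then Pb = 667/7 − (1/7)·(2971/12) = 719/12 and Ps = 35.4 + 0.2·(2971/12) = 1019/12.
Buyers' price falls by P* − Pb = 211/3 − 719/12 = 125/12; sellers' price rises by Ps − P* = 1019/12 − 211/3 = 175/12.

Buyers gain 125/12 per unit; sellers gain 175/12 per unit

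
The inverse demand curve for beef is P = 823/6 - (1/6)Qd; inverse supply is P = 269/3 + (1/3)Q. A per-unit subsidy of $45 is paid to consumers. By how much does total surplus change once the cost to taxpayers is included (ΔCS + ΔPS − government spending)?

Pre-subsidy: 823/6 - (1/6)Q = 269/3 + (1/3)Q gives Q* = 95 and P* = 364/3.
With the rebate, buyers effectively pay Pb = Ps − 45, where Ps is the price sellers receive.
On the curves, Pb = 823/6 - (1/6)Q and Ps = 269/3 + (1/3)Q; the wedge Ps − Pb = 45 gives 269/3 + (1/3)Q − (823/6 - (1/6)Q) = 45, so Q' = 185.
Then Pb = 823/6 − (1/6)·185 = 319/3 and Ps = 269/3 + (1/3)·185 = 454/3.
ΔCS = ½(95 + 185)(364/3 − 319/3) = 2100; ΔPS = ½(95 + 185)(454/3 − 364/3) = 4200.
Government spending = 45 × 185 = 8325.
Net change = 2100 + 4200 − 8325 = -2025. The loss equals the DWL triangle ½·45·90.

Net change in total surplus = -$2025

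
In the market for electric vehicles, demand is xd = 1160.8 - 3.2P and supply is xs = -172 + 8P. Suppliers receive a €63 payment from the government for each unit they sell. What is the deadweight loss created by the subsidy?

Pre-subsidy: 1160.8 - 3.2P = -172 + 8P gives P* = 119, x* = 780.
With the subsidy, sellers receive Ps = Pb + 63 for each unit, where Pb is the price buyers pay.
Supply in terms of Pb becomes xs = -172 + 8(Pb + 63) = 332 + 8Pb. Setting this equal to demand: 1160.8 - 3.2Pb = 332 + 8Pb, so Pb = 74.
Sellers receive Ps = 74 + 63 = 137; x' = 1160.8 − 3.2·74 = 924.
The subsidy expands output by 924 − 780 = 144 past the efficient level; on those units the gap between marginal cost and willingness to pay runs from 0 up to 63.
DWL = ½ × 63 × 144 = 4536.

Deadweight loss = €4536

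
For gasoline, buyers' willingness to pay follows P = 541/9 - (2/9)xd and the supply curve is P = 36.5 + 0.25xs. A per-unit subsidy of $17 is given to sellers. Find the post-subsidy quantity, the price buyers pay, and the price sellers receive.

x' = 86; buyers pay $41; sellers receive $58

Pre-subsidy: 541/9 - (2/9)x = 36.5 + 0.25x gives x* = 50 and P* = 49.
With the subsidy, sellers receive Ps = Pb + 17 for each unit, where Pb is the price buyers pay.
On the curves, Pb = 541/9 - (2/9)x and Ps = 36.5 + 0.25x; the wedge Ps − Pb = 17 gives 36.5 + 0.25x − (541/9 - (2/9)x) = 17, so x' = 86.
Then Pb = 541/9 − (2/9)·86 = 41 and Ps = 36.5 + 0.25·86 = 58.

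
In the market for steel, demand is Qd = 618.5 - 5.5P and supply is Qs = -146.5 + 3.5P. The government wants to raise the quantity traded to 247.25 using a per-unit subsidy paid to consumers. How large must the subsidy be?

At Q = 247.25, invert demand for the buyer price: Pb = (618.5 − 247.25)/5.5 = 67.5; invert supply for the seller price: Ps = (247.25 − (-146.5))/3.5 = 112.5.
The subsidy must fill the gap: s = Ps − Pb = 112.5 − 67.5 = 45.

Required subsidy s = 45 per unit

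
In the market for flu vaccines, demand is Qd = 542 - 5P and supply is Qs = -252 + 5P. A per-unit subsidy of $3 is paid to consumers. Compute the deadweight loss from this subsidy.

Pre-subsidy: 542 - 5P = -252 + 5P gives P* = 79.4, Q* = 145.
With the rebate, buyers effectively pay Pb = Ps − 3, where Ps is the price sellers receive.
Demand in terms of Ps becomes Qd = 542 − 5(Ps − 3) = 557 - 5Ps. Setting this equal to supply: 557 - 5Ps = -252 + 5Ps, so Ps = 80.9.
Buyers pay Pb = 80.9 − 3 = 77.9; Q' = -252 + 5·80.9 = 152.5.
The subsidy expands output by 152.5 − 145 = 7.5 past the efficient level; on those units the gap between marginal cost and willingness to pay runs from 0 up to 3.
DWL = ½ × 3 × 7.5 = 11.25.

Deadweight loss = $11.25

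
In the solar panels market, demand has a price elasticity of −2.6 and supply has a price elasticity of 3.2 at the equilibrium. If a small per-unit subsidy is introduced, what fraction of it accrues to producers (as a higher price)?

Producer share = 13/29

For a small subsidy around the equilibrium, the benefit split depends on the relative slopes, which at a point are proportional to the elasticities.
Buyer share = εs/(εs + |εd|) = 3.2/(3.2 + 2.6) = 16/29; seller share = |εd|/(εs + |εd|) = 13/29.
So producers capture 13/29 of the subsidy.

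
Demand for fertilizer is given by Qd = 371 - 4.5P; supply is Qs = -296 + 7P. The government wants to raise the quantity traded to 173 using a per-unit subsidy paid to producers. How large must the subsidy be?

Required subsidy s = 23 per unit

At Q = 173, invert demand for the buyer price: Pb = (371 − 173)/4.5 = 44; invert supply for the seller price: Ps = (173 − (-296))/7 = 67.
The subsidy must fill the gap: s = Ps − Pb = 67 − 44 = 23.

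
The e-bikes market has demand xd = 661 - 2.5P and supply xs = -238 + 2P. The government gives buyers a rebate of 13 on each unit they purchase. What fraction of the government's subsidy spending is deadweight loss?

DWL / government spending = 65/1584

Pre-subsidy: 661 - 2.5P = -238 + 2P gives P* = 1798/9, x* = 1454/9.
With the rebate, buyers effectively pay Pb = Ps − 13, where Ps is the price sellers receive.
Demand in terms of Ps becomes xd = 661 − 2.5(Ps − 13) = 693.5 - 2.5Ps. Setting this equal to supply: 693.5 - 2.5Ps = -238 + 2Ps, so Ps = 207.
Buyers pay Pb = 207 − 13 = 194; x' = -238 + 2·207 = 176.
ΔCS = ½(1454/9 + 176)(1798/9 − 194) = 78988/81; ΔPS = ½(1454/9 + 176)(207 − 1798/9) = 98735/81.
Government spending = 13 × 176 = 2288.
DWL = ½ × 13 × (176 − 1454/9) = 845/9; fraction = (845/9) / 2288 = 65/1584.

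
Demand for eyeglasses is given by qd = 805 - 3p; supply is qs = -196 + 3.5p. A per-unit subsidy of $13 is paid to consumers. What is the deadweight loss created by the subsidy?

Pre-subsidy: 805 - 3p = -196 + 3.5p gives p* = 154, q* = 343.
With the rebate, buyers effectively pay pb = ps − 13, where ps is the price sellers receive.
Demand in terms of ps becomes qd = 805 − 3(ps − 13) = 844 - 3ps. Setting this equal to supply: 844 - 3ps = -196 + 3.5ps, so ps = 160.
Buyers pay pb = 160 − 13 = 147; q' = -196 + 3.5·160 = 364.
The subsidy expands output by 364 − 343 = 21 past the efficient level; on those units the gap between marginal cost and willingness to pay runs from 0 up to 13.
DWL = ½ × 13 × 21 = 136.5.

Deadweight loss = $136.5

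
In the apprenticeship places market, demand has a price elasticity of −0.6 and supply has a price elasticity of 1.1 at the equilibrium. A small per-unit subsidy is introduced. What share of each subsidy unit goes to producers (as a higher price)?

For a small subsidy around the equilibrium, the benefit split depends on the relative slopes, which at a point are proportional to the elasticities.
Buyer share = εs/(εs + |εd|) = 1.1/(1.1 + 0.6) = 11/17; seller share = |εd|/(εs + |εd|) = 6/17.
So producers capture 6/17 of the subsidy.

Producer share = 6/17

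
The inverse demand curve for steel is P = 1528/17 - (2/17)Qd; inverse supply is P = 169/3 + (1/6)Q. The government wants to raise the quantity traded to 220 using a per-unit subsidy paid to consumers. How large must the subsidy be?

Required subsidy s = 29 per unit

At Q = 220, from the demand curve buyers pay Pb = 1528/17 − (2/17)·220 = 64; from the supply curve sellers need Ps = 169/3 + (1/6)·220 = 93.
The subsidy must fill the gap: s = Ps − Pb = 93 − 64 = 29.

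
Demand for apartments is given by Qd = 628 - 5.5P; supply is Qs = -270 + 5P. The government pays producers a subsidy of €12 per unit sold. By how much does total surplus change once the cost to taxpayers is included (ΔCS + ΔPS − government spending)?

Pre-subsidy: 628 - 5.5P = -270 + 5P gives P* = 1796/21, Q* = 3310/21.
With the subsidy, sellers receive Ps = Pb + 12 for each unit, where Pb is the price buyers pay.
Supply in terms of Pb becomes Qs = -270 + 5(Pb + 12) = -210 + 5Pb. Setting this equal to demand: 628 - 5.5Pb = -210 + 5Pb, so Pb = 1676/21.
Sellers receive Ps = 1676/21 + 12 = 1928/21; Q' = 628 − 5.5·(1676/21) = 3970/21.
ΔCS = ½(3310/21 + 3970/21)(1796/21 − 1676/21) = 20800/21; ΔPS = ½(3310/21 + 3970/21)(1928/21 − 1796/21) = 22880/21.
Government spending = 12 × 3970/21 = 15880/7.
Net change = 20800/21 + 22880/21 − 15880/7 = -1320/7. The loss equals the DWL triangle ½·12·220/7.

Net change in total surplus = -1320/7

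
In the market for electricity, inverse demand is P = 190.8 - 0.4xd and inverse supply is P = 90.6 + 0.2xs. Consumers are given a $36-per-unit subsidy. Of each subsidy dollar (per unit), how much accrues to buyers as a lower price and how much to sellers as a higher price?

Buyers gain $24 per unit; sellers gain $12 per unit

Pre-subsidy: 190.8 - 0.4x = 90.6 + 0.2x gives x* = 167 and P* = 124.
With the rebate, buyers effectively pay Pb = Ps − 36, where Ps is the price sellers receive.
On the curves, Pb = 190.8 - 0.4x and Ps = 90.6 + 0.2x; the wedge Ps − Pb = 36 gives 90.6 + 0.2x − (190.8 - 0.4x) = 36, so x' = 227.
Then Pb = 190.8 − 0.4·227 = 100 and Ps = 90.6 + 0.2·227 = 136.
Buyers' price falls by P* − Pb = 124 − 100 = 24; sellers' price rises by Ps − P* = 136 − 124 = 12.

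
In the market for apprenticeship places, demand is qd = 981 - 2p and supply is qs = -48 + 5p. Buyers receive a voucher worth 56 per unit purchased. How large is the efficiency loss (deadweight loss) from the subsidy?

Deadweight loss = 2240

Pre-subsidy: 981 - 2p = -48 + 5p gives p* = 147, q* = 687.
With the rebate, buyers effectively pay pb = ps − 56, where ps is the price sellers receive.
Demand in terms of ps becomes qd = 981 − 2(ps − 56) = 1093 - 2ps. Setting this equal to supply: 1093 - 2ps = -48 + 5ps, so ps = 163.
Buyers pay pb = 163 − 56 = 107; q' = -48 + 5·163 = 767.
The subsidy expands output by 767 − 687 = 80 past the efficient level; on those units the gap between marginal cost and willingness to pay runs from 0 up to 56.
DWL = ½ × 56 × 80 = 2240.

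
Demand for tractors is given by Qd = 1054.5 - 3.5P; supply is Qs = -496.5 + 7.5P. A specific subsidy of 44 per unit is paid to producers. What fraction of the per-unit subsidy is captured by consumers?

Pre-subsidy: 1054.5 - 3.5P = -496.5 + 7.5P gives P* = 141, Q* = 561.
With the subsidy, sellers receive Ps = Pb + 44 for each unit, where Pb is the price buyers pay.
Supply in terms of Pb becomes Qs = -496.5 + 7.5(Pb + 44) = -166.5 + 7.5Pb. Setting this equal to demand: 1054.5 - 3.5Pb = -166.5 + 7.5Pb, so Pb = 111.
Sellers receive Ps = 111 + 44 = 155; Q' = 1054.5 − 3.5·111 = 666.
Buyers' price falls by P* − Pb = 141 − 111 = 30; sellers' price rises by Ps − P* = 155 − 141 = 14.
So consumers capture 30/44 = 15/22 of each unit of subsidy.

Consumer share = 15/22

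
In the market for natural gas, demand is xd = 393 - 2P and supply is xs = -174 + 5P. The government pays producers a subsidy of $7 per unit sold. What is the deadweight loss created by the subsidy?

Pre-subsidy: 393 - 2P = -174 + 5P gives P* = 81, x* = 231.
With the subsidy, sellers receive Ps = Pb + 7 for each unit, where Pb is the price buyers pay.
Supply in terms of Pb becomes xs = -174 + 5(Pb + 7) = -139 + 5Pb. Setting this equal to demand: 393 - 2Pb = -139 + 5Pb, so Pb = 76.
Sellers receive Ps = 76 + 7 = 83; x' = 393 − 2·76 = 241.
The subsidy expands output by 241 − 231 = 10 past the efficient level; on those units the gap between marginal cost and willingness to pay runs from 0 up to 7.
DWL = ½ × 7 × 10 = 35.

Deadweight loss = $35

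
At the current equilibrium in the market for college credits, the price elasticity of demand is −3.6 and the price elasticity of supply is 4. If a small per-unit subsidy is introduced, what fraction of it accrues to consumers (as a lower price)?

For a small subsidy around the equilibrium, the benefit split depends on the relative slopes, which at a point are proportional to the elasticities.
Buyer share = εs/(εs + |εd|) = 4/(4 + 3.6) = 10/19; seller share = |εd|/(εs + |εd|) = 9/19.

Consumer share = 10/19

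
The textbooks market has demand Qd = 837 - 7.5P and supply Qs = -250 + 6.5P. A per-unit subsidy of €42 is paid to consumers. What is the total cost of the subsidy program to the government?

Pre-subsidy: 837 - 7.5P = -250 + 6.5P gives P* = 1087/14, Q* = 7131/28.
With the rebate, buyers effectively pay Pb = Ps − 42, where Ps is the price sellers receive.
Demand in terms of Ps becomes Qd = 837 − 7.5(Ps − 42) = 1152 - 7.5Ps. Setting this equal to supply: 1152 - 7.5Ps = -250 + 6.5Ps, so Ps = 701/7.
Buyers pay Pb = 701/7 − 42 = 407/7; Q' = -250 + 6.5·(701/7) = 5613/14.
Government outlay = subsidy × quantity = 42 × 5613/14 = 16839.

Government cost = €16839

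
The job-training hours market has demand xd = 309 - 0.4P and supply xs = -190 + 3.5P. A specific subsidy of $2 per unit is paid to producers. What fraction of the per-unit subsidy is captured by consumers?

Pre-subsidy: 309 - 0.4P = -190 + 3.5P gives P* = 4990/39, x* = 10055/39.
With the subsidy, sellers receive Ps = Pb + 2 for each unit, where Pb is the price buyers pay.
Supply in terms of Pb becomes xs = -190 + 3.5(Pb + 2) = -183 + 3.5Pb. Setting this equal to demand: 309 - 0.4Pb = -183 + 3.5Pb, so Pb = 1640/13.
Sellers receive Ps = 1640/13 + 2 = 1666/13; x' = 309 − 0.4·(1640/13) = 3361/13.
Buyers' price falls by P* − Pb = 4990/39 − 1640/13 = 70/39; sellers' price rises by Ps − P* = 1666/13 − 4990/39 = 8/39.
So consumers capture (70/39)/2 = 35/39 of each unit of subsidy.

Consumer share = 35/39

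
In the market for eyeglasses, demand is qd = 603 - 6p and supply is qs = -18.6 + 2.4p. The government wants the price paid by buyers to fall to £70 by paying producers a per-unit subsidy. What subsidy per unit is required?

At a buyer price of 70, quantity demanded is 603 − 6·70 = 183.
Sellers supply 183 only when they receive ps with -18.6 + 2.4·ps = 183, i.e. ps = 84.
s = ps − pb = 84 − 70 = 14.

Required subsidy s = £14 per unit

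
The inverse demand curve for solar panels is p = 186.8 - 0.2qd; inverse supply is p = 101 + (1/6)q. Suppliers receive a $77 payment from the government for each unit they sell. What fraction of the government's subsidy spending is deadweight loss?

DWL / government spending = 35/148

Pre-subsidy: 186.8 - 0.2q = 101 + (1/6)q gives q* = 234 and p* = 140.
With the subsidy, sellers receive ps = pb + 77 for each unit, where pb is the price buyers pay.
On the curves, pb = 186.8 - 0.2q and ps = 101 + (1/6)q; the wedge ps − pb = 77 gives 101 + (1/6)q − (186.8 - 0.2q) = 77, so q' = 444.
Then pb = 186.8 − 0.2·444 = 98 and ps = 101 + (1/6)·444 = 175.
ΔCS = ½(234 + 444)(140 − 98) = 14238; ΔPS = ½(234 + 444)(175 − 140) = 11865.
Government spending = 77 × 444 = 34188.
DWL = ½ × 77 × (444 − 234) = 8085; fraction = 8085 / 34188 = 35/148.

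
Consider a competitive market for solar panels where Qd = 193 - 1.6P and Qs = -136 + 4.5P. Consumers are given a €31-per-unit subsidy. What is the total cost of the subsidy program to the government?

Pre-subsidy: 193 - 1.6P = -136 + 4.5P gives P* = 3290/61, Q* = 6509/61.
With the rebate, buyers effectively pay Pb = Ps − 31, where Ps is the price sellers receive.
Demand in terms of Ps becomes Qd = 193 − 1.6(Ps − 31) = 242.6 - 1.6Ps. Setting this equal to supply: 242.6 - 1.6Ps = -136 + 4.5Ps, so Ps = 3786/61.
Buyers pay Pb = 3786/61 − 31 = 1895/61; Q' = -136 + 4.5·(3786/61) = 8741/61.
Government outlay = subsidy × quantity = 31 × 8741/61 = 270971/61.

Government cost = 270971/61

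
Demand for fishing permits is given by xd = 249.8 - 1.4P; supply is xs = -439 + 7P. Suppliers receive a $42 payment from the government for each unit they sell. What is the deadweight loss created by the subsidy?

Deadweight loss = $1029

Pre-subsidy: 249.8 - 1.4P = -439 + 7P gives P* = 82, x* = 135.
With the subsidy, sellers receive Ps = Pb + 42 for each unit, where Pb is the price buyers pay.
Supply in terms of Pb becomes xs = -439 + 7(Pb + 42) = -145 + 7Pb. Setting this equal to demand: 249.8 - 1.4Pb = -145 + 7Pb, so Pb = 47.
Sellers receive Ps = 47 + 42 = 89; x' = 249.8 − 1.4·47 = 184.
The subsidy expands output by 184 − 135 = 49 past the efficient level; on those units the gap between marginal cost and willingness to pay runs from 0 up to 42.
DWL = ½ × 42 × 49 = 1029.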